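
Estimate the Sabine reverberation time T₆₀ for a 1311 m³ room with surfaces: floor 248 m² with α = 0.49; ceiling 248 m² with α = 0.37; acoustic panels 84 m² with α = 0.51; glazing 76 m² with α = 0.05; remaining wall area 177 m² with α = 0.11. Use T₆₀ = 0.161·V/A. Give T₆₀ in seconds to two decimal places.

Total absorption A = 248·0.49 + 248·0.37 + 84·0.51 + 76·0.05 + 177·0.11 = 279.39 m² sabins.
T₆₀ = 0.161·V/A = 0.161·1311/279.39 = 0.755 s.

0.76 s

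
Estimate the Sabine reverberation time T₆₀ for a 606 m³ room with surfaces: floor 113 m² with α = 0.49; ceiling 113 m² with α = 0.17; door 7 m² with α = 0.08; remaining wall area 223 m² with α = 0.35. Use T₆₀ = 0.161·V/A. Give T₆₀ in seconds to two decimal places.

0.64 s

Total absorption A = 113·0.49 + 113·0.17 + 7·0.08 + 223·0.35 = 153.19 m² sabins.
T₆₀ = 0.161 × 606 / 153.19 = 0.637 s.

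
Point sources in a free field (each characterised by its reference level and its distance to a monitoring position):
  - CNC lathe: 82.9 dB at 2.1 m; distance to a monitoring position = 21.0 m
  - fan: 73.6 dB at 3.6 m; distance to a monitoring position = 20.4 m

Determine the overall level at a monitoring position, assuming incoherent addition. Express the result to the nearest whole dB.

Propagate each source to the receiver with L = L_ref − 20·log₁₀(r/r_ref), then add intensities.
CNC lathe: 82.9 − 20·log₁₀(21.0/2.1) = 82.9 − 20.00 = 62.90 dB.
fan: 73.6 − 20·log₁₀(20.4/3.6) = 73.6 − 15.07 = 58.53 dB.
Σ 10^(L/10) = 2.663e+06 → L_total = 10·log₁₀(2.663e+06) = 64.25 dB.

64 dB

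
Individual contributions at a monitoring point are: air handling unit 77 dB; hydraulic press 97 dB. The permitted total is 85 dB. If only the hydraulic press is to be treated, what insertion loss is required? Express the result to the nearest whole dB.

The untreated sources together contribute 10^(77/10) = 5.012e+07, i.e. 77.00 dB.
The limit corresponds to 10^(85/10) = 3.162e+08; subtracting the fixed part leaves 2.661e+08 for the hydraulic press, i.e. 84.25 dB.
Required insertion loss = 97 − 84.25 = 12.75 dB.

13 dB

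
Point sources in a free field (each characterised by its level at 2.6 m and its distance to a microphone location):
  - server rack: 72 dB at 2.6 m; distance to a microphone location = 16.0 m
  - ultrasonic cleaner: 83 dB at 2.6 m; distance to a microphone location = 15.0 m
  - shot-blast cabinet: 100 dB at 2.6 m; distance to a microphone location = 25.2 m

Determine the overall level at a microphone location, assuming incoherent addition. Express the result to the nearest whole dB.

81 dB

Propagate each source to the receiver with L = L_ref − 20·log₁₀(r/r_ref), then add intensities.
server rack: 72 − 20·log₁₀(16.0/2.6) = 72 − 15.78 = 56.22 dB.
ultrasonic cleaner: 83 − 20·log₁₀(15.0/2.6) = 83 − 15.22 = 67.78 dB.
shot-blast cabinet: 100 − 20·log₁₀(25.2/2.6) = 100 − 19.73 = 80.27 dB.
Σ 10^(L/10) = 1.129e+08 → L_total = 10·log₁₀(1.129e+08) = 80.53 dB.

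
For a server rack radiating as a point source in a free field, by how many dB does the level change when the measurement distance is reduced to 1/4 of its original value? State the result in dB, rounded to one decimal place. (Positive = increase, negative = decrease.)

+12.0 dB

Point-source spreading: ΔL = −20·log₁₀(r₂/r₁).
ΔL = −20·log₁₀(0.25) = +12.04 dB.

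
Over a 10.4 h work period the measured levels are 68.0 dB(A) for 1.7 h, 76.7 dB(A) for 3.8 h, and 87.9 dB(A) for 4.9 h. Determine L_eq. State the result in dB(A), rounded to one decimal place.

84.9 dB(A)

The energy average is taken in the linear domain: L_eq = 10·log₁₀[(Σ tᵢ·10^(Lᵢ/10))/T], T = 10.4 h.
Σ tᵢ·10^(Lᵢ/10) = 1.7·10^(68.0/10) + 3.8·10^(76.7/10) + 4.9·10^(87.9/10) = 3.210e+09.
L_eq = 10·log₁₀(3.210e+09/10.4) = 84.89 dB(A).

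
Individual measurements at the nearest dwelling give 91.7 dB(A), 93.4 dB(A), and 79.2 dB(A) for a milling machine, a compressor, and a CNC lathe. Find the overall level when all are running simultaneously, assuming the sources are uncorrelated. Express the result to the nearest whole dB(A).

Incoherent sources combine by intensity addition: L_total = 10·log₁₀(Σ 10^(L_i/10)).
Σ 10^(L/10) = 10^(91.7/10) + 10^(93.4/10) + 10^(79.2/10) = 3.750e+09.
L_total = 10·log₁₀(3.750e+09) = 95.74 dB(A).

96 dB(A)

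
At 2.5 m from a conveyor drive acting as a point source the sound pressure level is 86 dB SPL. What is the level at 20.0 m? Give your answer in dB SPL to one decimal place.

Point-source attenuation: ΔL = 20·log₁₀(r₂/r₁) = 20·log₁₀(20.0/2.5) = 18.062 dB.
L₂ = 86 − 20·log₁₀(20.0/2.5) = 86 − 18.062 = 67.94 dB SPL.

67.9 dB SPL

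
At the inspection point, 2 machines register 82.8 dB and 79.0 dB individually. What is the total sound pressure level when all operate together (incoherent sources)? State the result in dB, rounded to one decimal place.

84.3 dB

For uncorrelated sources the intensities add, so convert each level to linear form, sum, and take 10·log₁₀ of the total.
Σ 10^(L/10) = 10^(82.8/10) + 10^(79.0/10) = 2.700e+08.
L_total = 10·log₁₀(2.700e+08) = 84.31 dB.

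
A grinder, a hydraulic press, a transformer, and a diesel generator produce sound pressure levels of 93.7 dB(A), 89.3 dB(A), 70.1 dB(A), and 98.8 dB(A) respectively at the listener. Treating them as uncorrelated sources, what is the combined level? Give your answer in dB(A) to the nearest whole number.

100 dB(A)

Incoherent sources combine by intensity addition: L_total = 10·log₁₀(Σ 10^(L_i/10)).
Σ 10^(L/10) = 10^(93.7/10) + 10^(89.3/10) + 10^(70.1/10) + 10^(98.8/10) = 1.079e+10.
L_total = 10·log₁₀(1.079e+10) = 100.33 dB(A).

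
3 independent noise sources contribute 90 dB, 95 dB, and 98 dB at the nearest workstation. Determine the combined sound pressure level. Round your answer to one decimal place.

For uncorrelated sources the intensities add, so convert each level to linear form, sum, and take 10·log₁₀ of the total.
Σ 10^(L/10) = 10^(90/10) + 10^(95/10) + 10^(98/10) = 1.047e+10.
L_total = 10·log₁₀(1.047e+10) = 100.20 dB.

100.2 dB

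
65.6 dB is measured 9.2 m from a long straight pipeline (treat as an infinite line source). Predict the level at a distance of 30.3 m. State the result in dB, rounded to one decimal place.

For a line source, L₂ = L₁ − 10·log₁₀(r₂/r₁).
L₂ = 65.6 − 10·log₁₀(30.3/9.2) = 65.6 − 5.177 = 60.42 dB.

60.4 dB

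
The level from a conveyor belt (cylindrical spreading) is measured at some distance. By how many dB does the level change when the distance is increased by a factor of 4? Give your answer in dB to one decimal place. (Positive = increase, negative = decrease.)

-6.0 dB

With cylindrical spreading the level changes by −10·log₁₀(r₂/r₁).
ΔL = −10·log₁₀(4) = -6.02 dB.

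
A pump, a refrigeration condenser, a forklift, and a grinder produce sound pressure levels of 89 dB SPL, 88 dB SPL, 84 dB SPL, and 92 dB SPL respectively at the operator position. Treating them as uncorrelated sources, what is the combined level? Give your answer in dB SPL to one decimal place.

For uncorrelated sources the intensities add, so convert each level to linear form, sum, and take 10·log₁₀ of the total.
Σ 10^(L/10) = 10^(89/10) + 10^(88/10) + 10^(84/10) + 10^(92/10) = 3.261e+09.
L_total = 10·log₁₀(3.261e+09) = 95.13 dB SPL.

95.1 dB SPL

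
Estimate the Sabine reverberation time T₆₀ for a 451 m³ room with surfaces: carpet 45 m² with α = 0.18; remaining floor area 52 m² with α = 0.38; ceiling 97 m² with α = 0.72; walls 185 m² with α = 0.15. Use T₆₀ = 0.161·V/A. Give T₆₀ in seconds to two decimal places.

A = Σ Sᵢαᵢ = 45·0.18 + 52·0.38 + 97·0.72 + 185·0.15 = 125.45 m².
T₆₀ = 0.161·V/A = 0.161·451/125.45 = 0.579 s.

0.58 s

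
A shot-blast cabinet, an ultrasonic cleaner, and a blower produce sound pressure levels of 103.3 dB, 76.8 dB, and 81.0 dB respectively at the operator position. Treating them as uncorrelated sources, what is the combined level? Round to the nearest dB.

103 dB

Incoherent sources combine by intensity addition: L_total = 10·log₁₀(Σ 10^(L_i/10)).
Σ 10^(L/10) = 10^(103.3/10) + 10^(76.8/10) + 10^(81.0/10) = 2.155e+10.
L_total = 10·log₁₀(2.155e+10) = 103.34 dB.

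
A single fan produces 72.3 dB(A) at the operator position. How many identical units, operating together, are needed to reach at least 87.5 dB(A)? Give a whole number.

34

Need L₁ + 10·log₁₀ N ≥ 87.5, i.e. log₁₀ N ≥ 1.52.
N ≥ 10^(15.2/10) = 33.113, so N = 34.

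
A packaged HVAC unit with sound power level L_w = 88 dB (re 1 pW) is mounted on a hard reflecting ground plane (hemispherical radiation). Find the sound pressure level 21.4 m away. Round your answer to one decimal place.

53.4 dB

The power spreads over a hemisphere of area 2π·r², so L_p = L_w − 10·log₁₀(2π·r²).
2π·r² = 2877 m², 10·log₁₀ of that is 34.590 dB.
L_p = 88 − 34.590 = 53.41 dB.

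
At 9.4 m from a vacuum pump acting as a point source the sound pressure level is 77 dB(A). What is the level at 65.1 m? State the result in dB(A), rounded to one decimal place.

Point-source attenuation: ΔL = 20·log₁₀(r₂/r₁) = 20·log₁₀(65.1/9.4) = 16.809 dB.
L₂ = 77 − 20·log₁₀(65.1/9.4) = 77 − 16.809 = 60.19 dB(A).

60.2 dB(A)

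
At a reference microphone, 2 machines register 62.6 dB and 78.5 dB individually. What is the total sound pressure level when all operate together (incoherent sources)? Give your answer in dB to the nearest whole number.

79 dB

Incoherent sources combine by intensity addition: L_total = 10·log₁₀(Σ 10^(L_i/10)).
Σ 10^(L/10) = 10^(62.6/10) + 10^(78.5/10) = 7.261e+07.
L_total = 10·log₁₀(7.261e+07) = 78.61 dB.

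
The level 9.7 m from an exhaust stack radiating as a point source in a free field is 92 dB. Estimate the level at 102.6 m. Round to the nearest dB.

72 dB

Point-source attenuation: ΔL = 20·log₁₀(r₂/r₁) = 20·log₁₀(102.6/9.7) = 20.488 dB.
L₂ = 92 − 20·log₁₀(102.6/9.7) = 92 − 20.488 = 71.51 dB.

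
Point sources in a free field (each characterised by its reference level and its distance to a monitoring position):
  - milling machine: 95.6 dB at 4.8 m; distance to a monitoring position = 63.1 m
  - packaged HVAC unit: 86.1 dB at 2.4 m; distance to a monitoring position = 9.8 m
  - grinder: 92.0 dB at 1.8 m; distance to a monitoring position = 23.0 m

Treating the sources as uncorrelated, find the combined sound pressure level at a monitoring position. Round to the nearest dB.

77 dB

Propagate each source to the receiver with L = L_ref − 20·log₁₀(r/r_ref), then add intensities.
milling machine: 95.6 − 20·log₁₀(63.1/4.8) = 95.6 − 22.38 = 73.22 dB.
packaged HVAC unit: 86.1 − 20·log₁₀(9.8/2.4) = 86.1 − 12.22 = 73.88 dB.
grinder: 92.0 − 20·log₁₀(23.0/1.8) = 92.0 − 22.13 = 69.87 dB.
Σ 10^(L/10) = 5.515e+07 → L_total = 10·log₁₀(5.515e+07) = 77.42 dB.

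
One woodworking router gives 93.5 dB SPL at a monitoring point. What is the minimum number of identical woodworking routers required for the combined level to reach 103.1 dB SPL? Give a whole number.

The shortfall is 103.1 − 93.5 = 9.6 dB, and N units add 10·log₁₀ N, so need 10·log₁₀ N ≥ 9.6.
N ≥ 10^(9.6/10) = 9.120, so N = 10.

10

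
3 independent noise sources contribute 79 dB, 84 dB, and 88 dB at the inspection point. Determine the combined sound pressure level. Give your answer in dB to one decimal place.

For uncorrelated sources the intensities add, so convert each level to linear form, sum, and take 10·log₁₀ of the total.
Σ 10^(L/10) = 10^(79/10) + 10^(84/10) + 10^(88/10) = 9.616e+08.
L_total = 10·log₁₀(9.616e+08) = 89.83 dB.

89.8 dB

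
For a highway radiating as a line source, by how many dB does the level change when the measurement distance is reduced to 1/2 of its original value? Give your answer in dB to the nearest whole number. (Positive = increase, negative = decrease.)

A line source loses 3 dB per doubling of distance; generally ΔL = −10·log₁₀(r₂/r₁).
ΔL = −10·log₁₀(0.5) = +3.01 dB.

+3 dB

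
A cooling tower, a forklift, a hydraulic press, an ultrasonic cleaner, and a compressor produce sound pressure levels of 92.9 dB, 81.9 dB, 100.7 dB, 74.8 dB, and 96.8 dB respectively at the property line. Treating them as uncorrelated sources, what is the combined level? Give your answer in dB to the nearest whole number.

For uncorrelated sources the intensities add, so convert each level to linear form, sum, and take 10·log₁₀ of the total.
Σ 10^(L/10) = 10^(92.9/10) + 10^(81.9/10) + 10^(100.7/10) + 10^(74.8/10) + 10^(96.8/10) = 1.867e+10.
L_total = 10·log₁₀(1.867e+10) = 102.71 dB.

103 dB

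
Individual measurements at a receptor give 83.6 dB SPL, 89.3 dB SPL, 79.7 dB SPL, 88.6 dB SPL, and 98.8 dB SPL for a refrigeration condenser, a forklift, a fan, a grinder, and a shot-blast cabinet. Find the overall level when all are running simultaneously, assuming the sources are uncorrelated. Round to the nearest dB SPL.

100 dB SPL

Incoherent sources combine by intensity addition: L_total = 10·log₁₀(Σ 10^(L_i/10)).
Σ 10^(L/10) = 10^(83.6/10) + 10^(89.3/10) + 10^(79.7/10) + 10^(88.6/10) + 10^(98.8/10) = 9.484e+09.
L_total = 10·log₁₀(9.484e+09) = 99.77 dB SPL.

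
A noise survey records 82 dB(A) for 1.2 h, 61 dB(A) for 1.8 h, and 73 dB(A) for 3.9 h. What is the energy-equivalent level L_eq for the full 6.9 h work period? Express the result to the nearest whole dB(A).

Weight each interval's intensity by its duration and average over T = 6.9 h:
Σ tᵢ·10^(Lᵢ/10) = 1.2·10^(82/10) + 1.8·10^(61/10) + 3.9·10^(73/10) = 2.703e+08.
L_eq = 10·log₁₀(2.703e+08/6.9) = 75.93 dB(A).

76 dB(A)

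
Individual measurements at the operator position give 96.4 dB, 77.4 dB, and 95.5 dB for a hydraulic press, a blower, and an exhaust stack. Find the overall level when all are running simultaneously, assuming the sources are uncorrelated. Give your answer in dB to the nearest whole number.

99 dB

For uncorrelated sources the intensities add, so convert each level to linear form, sum, and take 10·log₁₀ of the total.
Σ 10^(L/10) = 10^(96.4/10) + 10^(77.4/10) + 10^(95.5/10) = 7.968e+09.
L_total = 10·log₁₀(7.968e+09) = 99.01 dB.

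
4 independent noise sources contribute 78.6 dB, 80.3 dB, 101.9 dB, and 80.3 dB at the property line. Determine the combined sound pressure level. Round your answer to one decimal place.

For uncorrelated sources the intensities add, so convert each level to linear form, sum, and take 10·log₁₀ of the total.
Σ 10^(L/10) = 10^(78.6/10) + 10^(80.3/10) + 10^(101.9/10) + 10^(80.3/10) = 1.577e+10.
L_total = 10·log₁₀(1.577e+10) = 101.98 dB.

102.0 dB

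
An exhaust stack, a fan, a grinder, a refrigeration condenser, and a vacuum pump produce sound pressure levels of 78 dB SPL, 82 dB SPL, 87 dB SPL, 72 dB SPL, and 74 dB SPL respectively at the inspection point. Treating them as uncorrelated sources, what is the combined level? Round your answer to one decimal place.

88.8 dB SPL

For uncorrelated sources the intensities add, so convert each level to linear form, sum, and take 10·log₁₀ of the total.
Σ 10^(L/10) = 10^(78/10) + 10^(82/10) + 10^(87/10) + 10^(72/10) + 10^(74/10) = 7.637e+08.
L_total = 10·log₁₀(7.637e+08) = 88.83 dB SPL.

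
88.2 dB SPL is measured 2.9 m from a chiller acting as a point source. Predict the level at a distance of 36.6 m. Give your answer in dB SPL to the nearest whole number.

For a point source, L₂ = L₁ − 20·log₁₀(r₂/r₁).
L₂ = 88.2 − 20·log₁₀(36.6/2.9) = 88.2 − 22.022 = 66.18 dB SPL.

66 dB SPL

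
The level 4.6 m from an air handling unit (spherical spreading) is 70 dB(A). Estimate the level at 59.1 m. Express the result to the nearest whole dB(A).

Spherical spreading from a point source gives a 20·log₁₀(r₂/r₁) drop.
L₂ = 70 − 20·log₁₀(59.1/4.6) = 70 − 22.177 = 47.82 dB(A).

48 dB(A)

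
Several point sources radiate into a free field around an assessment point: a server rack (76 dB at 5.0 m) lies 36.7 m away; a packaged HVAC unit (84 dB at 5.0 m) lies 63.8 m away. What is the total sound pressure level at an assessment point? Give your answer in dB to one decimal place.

Apply inverse-square spreading to bring every level to the receiver, then sum 10^(L/10).
server rack: 76 − 20·log₁₀(36.7/5.0) = 76 − 17.31 = 58.69 dB.
packaged HVAC unit: 84 − 20·log₁₀(63.8/5.0) = 84 − 22.12 = 61.88 dB.
Σ 10^(L/10) = 2.282e+06 → L_total = 10·log₁₀(2.282e+06) = 63.58 dB.

63.6 dB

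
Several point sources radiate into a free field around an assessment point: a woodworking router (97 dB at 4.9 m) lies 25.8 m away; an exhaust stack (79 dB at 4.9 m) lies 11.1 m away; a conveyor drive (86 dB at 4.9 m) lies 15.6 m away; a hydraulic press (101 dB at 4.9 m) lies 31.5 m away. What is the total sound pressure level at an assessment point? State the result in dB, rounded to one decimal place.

87.3 dB

Propagate each source to the receiver with L = L_ref − 20·log₁₀(r/r_ref), then add intensities.
woodworking router: 97 − 20·log₁₀(25.8/4.9) = 97 − 14.43 = 82.57 dB.
exhaust stack: 79 − 20·log₁₀(11.1/4.9) = 79 − 7.10 = 71.90 dB.
conveyor drive: 86 − 20·log₁₀(15.6/4.9) = 86 − 10.06 = 75.94 dB.
hydraulic press: 101 − 20·log₁₀(31.5/4.9) = 101 − 16.16 = 84.84 dB.
Σ 10^(L/10) = 5.402e+08 → L_total = 10·log₁₀(5.402e+08) = 87.33 dB.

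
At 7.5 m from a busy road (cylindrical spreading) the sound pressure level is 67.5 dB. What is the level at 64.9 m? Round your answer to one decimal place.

Line-source attenuation: ΔL = 10·log₁₀(r₂/r₁) = 10·log₁₀(64.9/7.5) = 9.372 dB.
L₂ = 67.5 − 10·log₁₀(64.9/7.5) = 67.5 − 9.372 = 58.13 dB.

58.1 dB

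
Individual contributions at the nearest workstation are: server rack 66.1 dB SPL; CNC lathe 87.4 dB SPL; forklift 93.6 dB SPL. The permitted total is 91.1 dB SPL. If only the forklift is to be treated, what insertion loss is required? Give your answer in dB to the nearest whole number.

5 dB

The untreated sources together contribute 10^(66.1/10) + 10^(87.4/10) = 5.536e+08, i.e. 87.43 dB SPL.
The limit corresponds to 10^(91.1/10) = 1.288e+09; subtracting the fixed part leaves 7.346e+08 for the forklift, i.e. 88.66 dB SPL.
Required insertion loss = 93.6 − 88.66 = 4.94 dB.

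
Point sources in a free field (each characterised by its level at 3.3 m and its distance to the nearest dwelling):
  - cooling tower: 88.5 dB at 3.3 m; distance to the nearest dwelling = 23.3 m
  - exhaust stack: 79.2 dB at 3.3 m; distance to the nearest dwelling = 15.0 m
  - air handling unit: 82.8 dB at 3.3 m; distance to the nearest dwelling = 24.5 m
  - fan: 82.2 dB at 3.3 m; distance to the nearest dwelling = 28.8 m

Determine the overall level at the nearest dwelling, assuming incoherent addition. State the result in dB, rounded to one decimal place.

Apply inverse-square spreading to bring every level to the receiver, then sum 10^(L/10).
cooling tower: 88.5 − 20·log₁₀(23.3/3.3) = 88.5 − 16.98 = 71.52 dB.
exhaust stack: 79.2 − 20·log₁₀(15.0/3.3) = 79.2 − 13.15 = 66.05 dB.
air handling unit: 82.8 − 20·log₁₀(24.5/3.3) = 82.8 − 17.41 = 65.39 dB.
fan: 82.2 − 20·log₁₀(28.8/3.3) = 82.2 − 18.82 = 63.38 dB.
Σ 10^(L/10) = 2.386e+07 → L_total = 10·log₁₀(2.386e+07) = 73.78 dB.

73.8 dB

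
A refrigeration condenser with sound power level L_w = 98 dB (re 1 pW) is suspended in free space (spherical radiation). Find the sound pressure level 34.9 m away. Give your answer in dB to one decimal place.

56.2 dB

L_p = L_w − 10·log₁₀(4π·r²) with r = 34.9 m.
4π·r² = 1.531e+04 m², 10·log₁₀ of that is 41.849 dB.
L_p = 98 − 41.849 = 56.15 dB.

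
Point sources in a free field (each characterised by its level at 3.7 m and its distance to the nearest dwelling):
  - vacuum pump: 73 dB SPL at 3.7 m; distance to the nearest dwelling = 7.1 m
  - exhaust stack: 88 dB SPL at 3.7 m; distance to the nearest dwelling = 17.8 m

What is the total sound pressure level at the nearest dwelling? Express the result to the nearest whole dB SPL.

75 dB SPL

Propagate each source to the receiver with L = L_ref − 20·log₁₀(r/r_ref), then add intensities.
vacuum pump: 73 − 20·log₁₀(7.1/3.7) = 73 − 5.66 = 67.34 dB SPL.
exhaust stack: 88 − 20·log₁₀(17.8/3.7) = 88 − 13.64 = 74.36 dB SPL.
Σ 10^(L/10) = 3.268e+07 → L_total = 10·log₁₀(3.268e+07) = 75.14 dB SPL.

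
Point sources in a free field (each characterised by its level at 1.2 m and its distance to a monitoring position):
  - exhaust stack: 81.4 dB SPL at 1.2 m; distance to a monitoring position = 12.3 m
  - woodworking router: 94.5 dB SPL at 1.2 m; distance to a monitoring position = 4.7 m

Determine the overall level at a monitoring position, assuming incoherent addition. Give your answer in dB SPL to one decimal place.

First find each source's level at the receiver (point-source: −20·log₁₀(r/r_ref)), then combine on an intensity basis.
exhaust stack: 81.4 − 20·log₁₀(12.3/1.2) = 81.4 − 20.21 = 61.19 dB SPL.
woodworking router: 94.5 − 20·log₁₀(4.7/1.2) = 94.5 − 11.86 = 82.64 dB SPL.
Σ 10^(L/10) = 1.850e+08 → L_total = 10·log₁₀(1.850e+08) = 82.67 dB SPL.

82.7 dB SPL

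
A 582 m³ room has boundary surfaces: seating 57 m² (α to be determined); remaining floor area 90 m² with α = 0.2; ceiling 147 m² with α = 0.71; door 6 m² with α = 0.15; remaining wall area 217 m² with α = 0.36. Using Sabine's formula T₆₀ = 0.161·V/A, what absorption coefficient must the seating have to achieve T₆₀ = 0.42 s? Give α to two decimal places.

0.38

Required total absorption A = 0.161·582/0.42 = 223.10 m².
Absorption from the other surfaces = 90·0.2 + 147·0.71 + 6·0.15 + 217·0.36 = 201.39 m², so the seating must supply 21.71 m² over 57 m².
α = 21.71/57 = 0.381.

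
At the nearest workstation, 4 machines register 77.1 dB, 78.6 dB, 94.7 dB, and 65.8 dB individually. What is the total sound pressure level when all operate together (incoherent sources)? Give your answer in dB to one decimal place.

94.9 dB

For uncorrelated sources the intensities add, so convert each level to linear form, sum, and take 10·log₁₀ of the total.
Σ 10^(L/10) = 10^(77.1/10) + 10^(78.6/10) + 10^(94.7/10) + 10^(65.8/10) = 3.079e+09.
L_total = 10·log₁₀(3.079e+09) = 94.88 dB.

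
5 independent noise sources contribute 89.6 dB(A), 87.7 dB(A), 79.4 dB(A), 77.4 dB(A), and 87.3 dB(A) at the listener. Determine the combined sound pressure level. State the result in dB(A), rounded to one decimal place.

For uncorrelated sources the intensities add, so convert each level to linear form, sum, and take 10·log₁₀ of the total.
Σ 10^(L/10) = 10^(89.6/10) + 10^(87.7/10) + 10^(79.4/10) + 10^(77.4/10) + 10^(87.3/10) = 2.180e+09.
L_total = 10·log₁₀(2.180e+09) = 93.38 dB(A).

93.4 dB(A)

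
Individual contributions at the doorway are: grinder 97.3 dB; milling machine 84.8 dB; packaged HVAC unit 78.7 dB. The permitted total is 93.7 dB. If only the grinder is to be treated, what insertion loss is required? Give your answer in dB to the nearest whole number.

Fixed contribution from the other sources: Σ 10^(L/10) = 10^(84.8/10) + 10^(78.7/10) = 3.761e+08 (85.75 dB).
To meet 93.7 dB overall, the treated grinder may contribute at most 10^(93.7/10) − 3.761e+08 = 1.968e+09, i.e. 92.94 dB.
Required insertion loss = 97.3 − 92.94 = 4.36 dB.

4 dB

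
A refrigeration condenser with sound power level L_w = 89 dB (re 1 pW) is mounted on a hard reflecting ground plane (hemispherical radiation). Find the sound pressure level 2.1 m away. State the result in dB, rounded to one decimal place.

The power spreads over a hemisphere of area 2π·r², so L_p = L_w − 10·log₁₀(2π·r²).
2π·r² = 27.71 m², 10·log₁₀ of that is 14.426 dB.
L_p = 89 − 14.426 = 74.57 dB.

74.6 dB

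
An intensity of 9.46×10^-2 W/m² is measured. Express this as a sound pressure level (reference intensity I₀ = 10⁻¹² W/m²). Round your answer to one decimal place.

I/I₀ = 9.46×10^-2/10⁻¹² = 9.46×10^10, and L = 10·log₁₀(I/I₀).
L = 10·(0.9759 + 10) = 109.76 dB.

109.8 dB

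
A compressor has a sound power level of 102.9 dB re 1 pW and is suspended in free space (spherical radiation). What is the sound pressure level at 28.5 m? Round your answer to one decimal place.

The power spreads over a sphere of area 4π·r², so L_p = L_w − 10·log₁₀(4π·r²).
4π·r² = 1.021e+04 m², 10·log₁₀ of that is 40.089 dB.
L_p = 102.9 − 40.089 = 62.81 dB.

62.8 dB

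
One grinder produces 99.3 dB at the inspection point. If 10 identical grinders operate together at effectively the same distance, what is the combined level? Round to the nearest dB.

L_total = L₁ + 10·log₁₀ N for N identical incoherent sources.
L_total = 99.3 + 10·log₁₀(10) = 99.3 + 10.000 = 109.30 dB.

109 dB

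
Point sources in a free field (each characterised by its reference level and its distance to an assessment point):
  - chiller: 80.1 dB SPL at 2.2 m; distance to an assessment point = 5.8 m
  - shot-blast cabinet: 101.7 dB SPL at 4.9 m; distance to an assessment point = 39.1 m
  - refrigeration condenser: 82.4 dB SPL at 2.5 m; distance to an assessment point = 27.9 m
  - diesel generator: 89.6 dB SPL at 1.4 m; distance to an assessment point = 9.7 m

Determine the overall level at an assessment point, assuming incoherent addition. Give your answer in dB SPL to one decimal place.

84.3 dB SPL

Propagate each source to the receiver with L = L_ref − 20·log₁₀(r/r_ref), then add intensities.
chiller: 80.1 − 20·log₁₀(5.8/2.2) = 80.1 − 8.42 = 71.68 dB SPL.
shot-blast cabinet: 101.7 − 20·log₁₀(39.1/4.9) = 101.7 − 18.04 = 83.66 dB SPL.
refrigeration condenser: 82.4 − 20·log₁₀(27.9/2.5) = 82.4 − 20.95 = 61.45 dB SPL.
diesel generator: 89.6 − 20·log₁₀(9.7/1.4) = 89.6 − 16.81 = 72.79 dB SPL.
Σ 10^(L/10) = 2.674e+08 → L_total = 10·log₁₀(2.674e+08) = 84.27 dB SPL.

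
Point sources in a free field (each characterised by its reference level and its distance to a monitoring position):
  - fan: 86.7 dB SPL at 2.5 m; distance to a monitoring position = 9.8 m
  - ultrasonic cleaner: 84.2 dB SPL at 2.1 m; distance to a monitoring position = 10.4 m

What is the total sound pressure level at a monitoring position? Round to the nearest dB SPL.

Propagate each source to the receiver with L = L_ref − 20·log₁₀(r/r_ref), then add intensities.
fan: 86.7 − 20·log₁₀(9.8/2.5) = 86.7 − 11.87 = 74.83 dB SPL.
ultrasonic cleaner: 84.2 − 20·log₁₀(10.4/2.1) = 84.2 − 13.90 = 70.30 dB SPL.
Σ 10^(L/10) = 4.116e+07 → L_total = 10·log₁₀(4.116e+07) = 76.15 dB SPL.

76 dB SPL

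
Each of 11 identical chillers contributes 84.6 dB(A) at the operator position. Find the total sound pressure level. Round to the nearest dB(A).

95 dB(A)

With 11 equal, uncorrelated contributions the intensity is 11× that of one unit, giving a rise of 10·log₁₀ 11.
L_total = 84.6 + 10·log₁₀(11) = 84.6 + 10.414 = 95.01 dB(A).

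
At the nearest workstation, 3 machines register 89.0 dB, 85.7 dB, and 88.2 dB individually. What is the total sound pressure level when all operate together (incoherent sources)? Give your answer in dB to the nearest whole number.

Incoherent sources combine by intensity addition: L_total = 10·log₁₀(Σ 10^(L_i/10)).
Σ 10^(L/10) = 10^(89.0/10) + 10^(85.7/10) + 10^(88.2/10) = 1.827e+09.
L_total = 10·log₁₀(1.827e+09) = 92.62 dB.

93 dB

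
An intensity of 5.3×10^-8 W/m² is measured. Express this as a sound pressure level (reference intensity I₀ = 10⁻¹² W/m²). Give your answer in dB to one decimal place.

47.2 dB

L = 10·log₁₀(I/I₀) = 10·log₁₀(5.3×10^-8/10⁻¹²) = 10·log₁₀(5.3×10^4).
L = 10·(0.7243 + 4) = 47.24 dB.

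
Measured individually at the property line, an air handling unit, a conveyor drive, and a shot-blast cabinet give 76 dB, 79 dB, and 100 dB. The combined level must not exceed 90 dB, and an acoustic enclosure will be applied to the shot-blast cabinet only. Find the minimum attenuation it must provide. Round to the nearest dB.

11 dB

The untreated sources together contribute 10^(76/10) + 10^(79/10) = 1.192e+08, i.e. 80.76 dB.
The limit corresponds to 10^(90/10) = 1.000e+09; subtracting the fixed part leaves 8.808e+08 for the shot-blast cabinet, i.e. 89.45 dB.
So the shot-blast cabinet must be reduced from 100 to 89.45 dB: IL = 10.55 dB.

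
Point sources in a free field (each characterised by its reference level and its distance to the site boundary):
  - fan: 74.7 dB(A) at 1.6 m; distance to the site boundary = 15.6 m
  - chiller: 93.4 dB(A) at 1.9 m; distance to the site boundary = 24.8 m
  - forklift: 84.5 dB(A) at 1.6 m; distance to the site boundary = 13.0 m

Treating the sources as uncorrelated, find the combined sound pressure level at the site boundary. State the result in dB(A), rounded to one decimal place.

72.4 dB(A)

First find each source's level at the receiver (point-source: −20·log₁₀(r/r_ref)), then combine on an intensity basis.
fan: 74.7 − 20·log₁₀(15.6/1.6) = 74.7 − 19.78 = 54.92 dB(A).
chiller: 93.4 − 20·log₁₀(24.8/1.9) = 93.4 − 22.31 = 71.09 dB(A).
forklift: 84.5 − 20·log₁₀(13.0/1.6) = 84.5 − 18.20 = 66.30 dB(A).
Σ 10^(L/10) = 1.742e+07 → L_total = 10·log₁₀(1.742e+07) = 72.41 dB(A).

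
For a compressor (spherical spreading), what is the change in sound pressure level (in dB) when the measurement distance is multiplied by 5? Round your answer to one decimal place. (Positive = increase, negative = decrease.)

Point-source spreading: ΔL = −20·log₁₀(r₂/r₁).
ΔL = −20·log₁₀(5) = -13.98 dB.

-14.0 dB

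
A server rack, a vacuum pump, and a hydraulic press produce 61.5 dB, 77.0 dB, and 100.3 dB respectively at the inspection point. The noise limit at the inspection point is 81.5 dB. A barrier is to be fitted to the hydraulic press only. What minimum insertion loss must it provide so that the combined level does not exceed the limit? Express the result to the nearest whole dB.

21 dB

Fixed contribution from the other sources: Σ 10^(L/10) = 10^(61.5/10) + 10^(77.0/10) = 5.153e+07 (77.12 dB).
The limit corresponds to 10^(81.5/10) = 1.413e+08; subtracting the fixed part leaves 8.972e+07 for the hydraulic press, i.e. 79.53 dB.
So the hydraulic press must be reduced from 100.3 to 79.53 dB: IL = 20.77 dB.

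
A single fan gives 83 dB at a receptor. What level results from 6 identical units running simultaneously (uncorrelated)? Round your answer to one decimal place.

L_total = L₁ + 10·log₁₀ N for N identical incoherent sources.
L_total = 83 + 10·log₁₀(6) = 83 + 7.782 = 90.78 dB.

90.8 dB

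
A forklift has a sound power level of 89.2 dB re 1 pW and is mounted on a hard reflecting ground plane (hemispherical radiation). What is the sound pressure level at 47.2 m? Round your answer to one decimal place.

The power spreads over a hemisphere of area 2π·r², so L_p = L_w − 10·log₁₀(2π·r²).
2π·r² = 1.4e+04 m², 10·log₁₀ of that is 41.461 dB.
L_p = 89.2 − 41.461 = 47.74 dB.

47.7 dB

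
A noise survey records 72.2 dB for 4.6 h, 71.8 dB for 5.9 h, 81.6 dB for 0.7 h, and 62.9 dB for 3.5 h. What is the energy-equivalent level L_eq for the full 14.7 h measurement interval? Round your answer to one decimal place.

72.7 dB

Weight each interval's intensity by its duration and average over T = 14.7 h:
Σ tᵢ·10^(Lᵢ/10) = 4.6·10^(72.2/10) + 5.9·10^(71.8/10) + 0.7·10^(81.6/10) + 3.5·10^(62.9/10) = 2.736e+08.
L_eq = 10·log₁₀(2.736e+08/14.7) = 72.70 dB.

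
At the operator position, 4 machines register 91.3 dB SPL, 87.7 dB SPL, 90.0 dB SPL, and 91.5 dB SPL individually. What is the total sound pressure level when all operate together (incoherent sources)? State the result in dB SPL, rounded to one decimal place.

96.4 dB SPL

Incoherent sources combine by intensity addition: L_total = 10·log₁₀(Σ 10^(L_i/10)).
Σ 10^(L/10) = 10^(91.3/10) + 10^(87.7/10) + 10^(90.0/10) + 10^(91.5/10) = 4.350e+09.
L_total = 10·log₁₀(4.350e+09) = 96.39 dB SPL.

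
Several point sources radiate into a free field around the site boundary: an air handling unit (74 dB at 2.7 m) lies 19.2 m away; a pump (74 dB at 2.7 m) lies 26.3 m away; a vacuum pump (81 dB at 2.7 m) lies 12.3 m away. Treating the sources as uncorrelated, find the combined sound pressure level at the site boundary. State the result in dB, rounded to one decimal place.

68.3 dB

Propagate each source to the receiver with L = L_ref − 20·log₁₀(r/r_ref), then add intensities.
air handling unit: 74 − 20·log₁₀(19.2/2.7) = 74 − 17.04 = 56.96 dB.
pump: 74 − 20·log₁₀(26.3/2.7) = 74 − 19.77 = 54.23 dB.
vacuum pump: 81 − 20·log₁₀(12.3/2.7) = 81 − 13.17 = 67.83 dB.
Σ 10^(L/10) = 6.828e+06 → L_total = 10·log₁₀(6.828e+06) = 68.34 dB.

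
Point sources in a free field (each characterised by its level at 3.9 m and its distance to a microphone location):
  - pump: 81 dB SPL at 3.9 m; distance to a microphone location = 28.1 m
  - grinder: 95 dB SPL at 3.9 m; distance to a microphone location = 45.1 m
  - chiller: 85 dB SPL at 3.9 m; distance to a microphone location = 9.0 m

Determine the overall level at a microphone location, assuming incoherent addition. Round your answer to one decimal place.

79.3 dB SPL

First find each source's level at the receiver (point-source: −20·log₁₀(r/r_ref)), then combine on an intensity basis.
pump: 81 − 20·log₁₀(28.1/3.9) = 81 − 17.15 = 63.85 dB SPL.
grinder: 95 − 20·log₁₀(45.1/3.9) = 95 − 21.26 = 73.74 dB SPL.
chiller: 85 − 20·log₁₀(9.0/3.9) = 85 − 7.26 = 77.74 dB SPL.
Σ 10^(L/10) = 8.545e+07 → L_total = 10·log₁₀(8.545e+07) = 79.32 dB SPL.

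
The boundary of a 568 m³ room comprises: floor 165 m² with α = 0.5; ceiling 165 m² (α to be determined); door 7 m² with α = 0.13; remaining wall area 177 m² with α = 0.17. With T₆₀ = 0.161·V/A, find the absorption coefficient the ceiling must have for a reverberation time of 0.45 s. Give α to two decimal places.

A = 0.161·V/T₆₀ = 0.161·568/0.45 = 203.22 m² sabins.
Absorption from the other surfaces = 165·0.5 + 7·0.13 + 177·0.17 = 113.50 m², so the ceiling must supply 89.72 m² over 165 m².
α = 89.72/165 = 0.544.

0.54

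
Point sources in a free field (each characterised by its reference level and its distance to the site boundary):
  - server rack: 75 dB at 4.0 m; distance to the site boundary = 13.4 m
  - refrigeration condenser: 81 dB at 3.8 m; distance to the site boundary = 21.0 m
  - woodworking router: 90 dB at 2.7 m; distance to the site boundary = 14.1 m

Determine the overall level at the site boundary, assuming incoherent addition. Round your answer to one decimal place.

First find each source's level at the receiver (point-source: −20·log₁₀(r/r_ref)), then combine on an intensity basis.
server rack: 75 − 20·log₁₀(13.4/4.0) = 75 − 10.50 = 64.50 dB.
refrigeration condenser: 81 − 20·log₁₀(21.0/3.8) = 81 − 14.85 = 66.15 dB.
woodworking router: 90 − 20·log₁₀(14.1/2.7) = 90 − 14.36 = 75.64 dB.
Σ 10^(L/10) = 4.361e+07 → L_total = 10·log₁₀(4.361e+07) = 76.40 dB.

76.4 dB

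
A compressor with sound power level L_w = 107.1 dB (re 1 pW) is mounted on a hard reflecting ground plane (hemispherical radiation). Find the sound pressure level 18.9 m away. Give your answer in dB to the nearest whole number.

74 dB

Free-field hemispherical radiation: L_p = L_w − 10·log₁₀(2π·r²), r = 18.9 m.
2π·r² = 2244 m², 10·log₁₀ of that is 33.511 dB.
L_p = 107.1 − 33.511 = 73.59 dB.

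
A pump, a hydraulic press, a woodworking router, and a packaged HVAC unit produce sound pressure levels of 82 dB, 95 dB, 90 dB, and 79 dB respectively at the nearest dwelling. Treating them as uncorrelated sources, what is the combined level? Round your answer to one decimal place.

96.4 dB

For uncorrelated sources the intensities add, so convert each level to linear form, sum, and take 10·log₁₀ of the total.
Σ 10^(L/10) = 10^(82/10) + 10^(95/10) + 10^(90/10) + 10^(79/10) = 4.400e+09.
L_total = 10·log₁₀(4.400e+09) = 96.43 dB.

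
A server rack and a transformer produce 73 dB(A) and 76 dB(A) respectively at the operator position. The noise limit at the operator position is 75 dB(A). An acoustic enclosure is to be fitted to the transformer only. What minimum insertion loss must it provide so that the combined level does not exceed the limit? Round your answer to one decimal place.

Fixed contribution from the other source: Σ 10^(L/10) = 10^(73/10) = 1.995e+07 (73.00 dB(A)).
The limit corresponds to 10^(75/10) = 3.162e+07; subtracting the fixed part leaves 1.167e+07 for the transformer, i.e. 70.67 dB(A).
So the transformer must be reduced from 76 to 70.67 dB(A): IL = 5.33 dB.

5.3 dB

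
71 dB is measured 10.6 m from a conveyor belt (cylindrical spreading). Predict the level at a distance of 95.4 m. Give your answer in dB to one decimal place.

61.5 dB

For a line source, L₂ = L₁ − 10·log₁₀(r₂/r₁).
L₂ = 71 − 10·log₁₀(95.4/10.6) = 71 − 9.542 = 61.46 dB.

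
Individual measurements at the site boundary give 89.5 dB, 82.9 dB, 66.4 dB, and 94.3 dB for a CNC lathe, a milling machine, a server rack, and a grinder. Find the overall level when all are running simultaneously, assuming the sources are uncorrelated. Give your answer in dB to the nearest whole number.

For uncorrelated sources the intensities add, so convert each level to linear form, sum, and take 10·log₁₀ of the total.
Σ 10^(L/10) = 10^(89.5/10) + 10^(82.9/10) + 10^(66.4/10) + 10^(94.3/10) = 3.782e+09.
L_total = 10·log₁₀(3.782e+09) = 95.78 dB.

96 dB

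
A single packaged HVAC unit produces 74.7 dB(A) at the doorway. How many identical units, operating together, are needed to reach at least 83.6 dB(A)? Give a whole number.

N identical sources give L₁ + 10·log₁₀ N, so require 10·log₁₀ N ≥ 83.6 − 74.7 = 8.9 dB.
N ≥ 10^(8.9/10) = 7.762, so N = 8.

8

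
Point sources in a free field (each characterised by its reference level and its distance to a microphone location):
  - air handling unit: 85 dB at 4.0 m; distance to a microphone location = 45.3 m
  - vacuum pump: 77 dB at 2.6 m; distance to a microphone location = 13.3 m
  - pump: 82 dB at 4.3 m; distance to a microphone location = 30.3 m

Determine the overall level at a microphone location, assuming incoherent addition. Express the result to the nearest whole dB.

69 dB

Propagate each source to the receiver with L = L_ref − 20·log₁₀(r/r_ref), then add intensities.
air handling unit: 85 − 20·log₁₀(45.3/4.0) = 85 − 21.08 = 63.92 dB.
vacuum pump: 77 − 20·log₁₀(13.3/2.6) = 77 − 14.18 = 62.82 dB.
pump: 82 − 20·log₁₀(30.3/4.3) = 82 − 16.96 = 65.04 dB.
Σ 10^(L/10) = 7.573e+06 → L_total = 10·log₁₀(7.573e+06) = 68.79 dB.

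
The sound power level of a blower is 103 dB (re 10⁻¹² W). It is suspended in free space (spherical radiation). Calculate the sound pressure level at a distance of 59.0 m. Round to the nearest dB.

57 dB

L_p = L_w − 10·log₁₀(4π·r²) with r = 59.0 m.
4π·r² = 4.374e+04 m², 10·log₁₀ of that is 46.409 dB.
L_p = 103 − 46.409 = 56.59 dB.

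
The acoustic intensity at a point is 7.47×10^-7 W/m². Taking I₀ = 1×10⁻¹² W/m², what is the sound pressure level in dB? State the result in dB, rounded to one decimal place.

Dividing by I₀ shifts the exponent by 12: I/I₀ = 7.47×10^5.
L = 10·(0.8733 + 5) = 58.73 dB.

58.7 dB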